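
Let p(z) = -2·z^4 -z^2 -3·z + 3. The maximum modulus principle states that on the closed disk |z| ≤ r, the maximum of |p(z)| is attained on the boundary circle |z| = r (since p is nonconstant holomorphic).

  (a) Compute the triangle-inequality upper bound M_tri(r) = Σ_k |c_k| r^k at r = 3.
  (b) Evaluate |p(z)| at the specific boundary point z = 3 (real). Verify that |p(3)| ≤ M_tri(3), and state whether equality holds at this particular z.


Coefficients: c_0 = 3, c_1 = -3, c_2 = -1, c_3 = 0, c_4 = -2. Radius r = 3.
Part (a). Triangle bound: M_tri(r) = Σ_k |c_k| r^k
  = |3|·3^0 + |-3|·3^1 + |-1|·3^2 + |0|·3^3 + |-2|·3^4
  = 3 + 9 + 9 + 0 + 162 = 183.
This bounds M(r) := max_{|z|=r} |p(z)| from above; equality holds iff all terms c_k z^k can be made to align in phase at a single z on |z|=r.
Part (b). At z = 3 (real, on the circle |z| = r):
  p(3) = (3)·3^0 + (-3)·3^1 + (-1)·3^2 + (0)·3^3 + (-2)·3^4 = -177.
  |p(3)| = 177.
Check: |p(3)| = 177 ≤ 183 = M_tri(3). ✓ Equality does not hold at z = 3 (the coefficients have mixed signs, so the terms do not all align in phase there).

M_tri(3) = 183; |p(3)| = 177; equality at z=3: no.


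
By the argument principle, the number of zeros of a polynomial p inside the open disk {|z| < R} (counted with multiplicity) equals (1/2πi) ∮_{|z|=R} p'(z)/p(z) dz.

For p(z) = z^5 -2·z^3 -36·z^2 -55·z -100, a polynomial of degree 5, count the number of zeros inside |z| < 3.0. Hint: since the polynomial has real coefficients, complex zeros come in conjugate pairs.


The zeros of p are: 4, (-1 + 2i), (-1 - 2i), (-1 + 2i), (-1 - 2i).
Their magnitudes are: 4, 2.236, 2.236, 2.236, 2.236.
Zeros with |z| < R = 3.0: (-1 + 2i), (-1 - 2i), (-1 + 2i), (-1 - 2i).
Count = 4.
By the argument principle, (1/2πi) ∮_{|z|=R} p'(z)/p(z) dz equals exactly this count.

Number of zeros inside |z| < 3.0: 4.


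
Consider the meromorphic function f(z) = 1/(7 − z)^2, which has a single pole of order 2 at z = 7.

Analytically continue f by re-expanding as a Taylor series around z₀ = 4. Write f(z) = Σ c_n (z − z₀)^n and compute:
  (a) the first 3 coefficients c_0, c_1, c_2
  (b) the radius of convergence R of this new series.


Let w = z − z₀, so z = z₀ + w.
Then 7 − z = 7 − (z₀ + w) = (7 − z₀) − w = 3 − w.
f(z) = 1/(3 − w)^2 = (1/(3)^2) · (1 − w/(3))^{−2}.
By the binomial series (1−u)^{−2} = Σ_{n≥0} C(n+1, 1) u^n for |u|<1, with u = w/(3):
  c_n = C(n+1, 1) / (3)^(n+2).
  c_0 = 1/(3)^2 = 1/9.
  c_1 = 2/(3)^3 = 2/27.
  c_2 = 3/(3)^4 = 1/27.
The series is valid for |w/d| < 1, i.e. |z − z₀| < |d|.
Radius of convergence: R = |7 − z₀| = |3| = 3 (distance from z₀ to the singularity z = 7).

c_0 = 1/9, c_1 = 2/27, c_2 = 1/27; R = 3.


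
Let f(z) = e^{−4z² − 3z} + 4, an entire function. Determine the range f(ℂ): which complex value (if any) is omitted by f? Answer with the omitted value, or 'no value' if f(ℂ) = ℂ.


Little Picard bounds the complement of f(ℂ) to at most one point.
The exponent g(z) = −4z² − 3z is a nonconstant polynomial, hence surjective onto ℂ. So e^{g(z)} takes every value in {e^w : w ∈ ℂ} = ℂ ∖ {0}. Adding 4 shifts the range to ℂ ∖ {4}. f omits exactly 4.

Omitted value: 4.


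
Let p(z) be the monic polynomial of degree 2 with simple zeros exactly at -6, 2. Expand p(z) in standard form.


The polynomial is p(z) = ∏_{α ∈ S} (z − α), where S = {-6, 2}.
Expanding the product yields: p(z) = z^2 + 4·z -12.
The resulting polynomial has degree 2 and real coefficients as required.

p(z) = z^2 + 4·z -12.


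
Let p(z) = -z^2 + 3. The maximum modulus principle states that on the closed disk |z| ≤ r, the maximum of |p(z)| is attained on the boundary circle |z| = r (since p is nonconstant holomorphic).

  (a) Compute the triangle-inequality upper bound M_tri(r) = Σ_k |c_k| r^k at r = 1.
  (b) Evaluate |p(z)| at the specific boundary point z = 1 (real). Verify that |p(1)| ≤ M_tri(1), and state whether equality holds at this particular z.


Coefficients: c_0 = 3, c_1 = 0, c_2 = -1. Radius r = 1.
Part (a). Triangle bound: M_tri(r) = Σ_k |c_k| r^k
  = |3|·1^0 + |0|·1^1 + |-1|·1^2
  = 3 + 0 + 1 = 4.
This bounds M(r) := max_{|z|=r} |p(z)| from above; equality holds iff all terms c_k z^k can be made to align in phase at a single z on |z|=r.
Part (b). At z = 1 (real, on the circle |z| = r):
  p(1) = (3)·1^0 + (0)·1^1 + (-1)·1^2 = 2.
  |p(1)| = 2.
Check: |p(1)| = 2 ≤ 4 = M_tri(1). ✓ Equality does not hold at z = 1 (the coefficients have mixed signs, so the terms do not all align in phase there).

M_tri(1) = 4; |p(1)| = 2; equality at z=1: no.


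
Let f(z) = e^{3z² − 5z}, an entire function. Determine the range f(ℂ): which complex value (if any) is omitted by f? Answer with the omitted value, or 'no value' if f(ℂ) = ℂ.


Little Picard bounds the complement of f(ℂ) to at most one point.
The exponent g(z) = 3z² − 5z is a nonconstant polynomial, hence surjective onto ℂ. So e^{g(z)} takes every value in {e^w : w ∈ ℂ} = ℂ ∖ {0}. Adding 0 shifts the range to ℂ ∖ {0}. f omits exactly 0.

Omitted value: 0.


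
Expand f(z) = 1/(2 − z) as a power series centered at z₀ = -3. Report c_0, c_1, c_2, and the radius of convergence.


Let w = z − z₀, so z = z₀ + w.
Then 2 − z = 2 − (z₀ + w) = (2 − z₀) − w = 5 − w.
f(z) = 1/(5 − w) = (1/(5)) · 1/(1 − w/(5)) = Σ_{n≥0} w^n / (5)^(n+1).
So c_n = 1/(5)^(n+1):
  c_0 = 1/(5)^1 = 1/5.
  c_1 = 1/(5)^2 = 1/25.
  c_2 = 1/(5)^3 = 1/125.
The series is valid for |w/d| < 1, i.e. |z − z₀| < |d|.
Radius of convergence: R = |2 − z₀| = |5| = 5 (distance from z₀ to the singularity z = 2).

c_0 = 1/5, c_1 = 1/25, c_2 = 1/125; R = 5.


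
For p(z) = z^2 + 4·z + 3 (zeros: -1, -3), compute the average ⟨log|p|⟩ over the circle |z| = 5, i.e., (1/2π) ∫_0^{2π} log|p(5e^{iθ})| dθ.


Zeros: -3, -1; r = 5.
Inside |z| < r: -3, -1. Outside (|z| ≥ r): ∅.
p(0) = 3, so log|p(0)| = log(3) = 1.0986.
Apply Jensen: I(r) = log|p(0)| + Σ_k log(r/|z_k|), summed over zeros inside |z| < r.
  log(r/|z_k|) for z_k = -1: log(5/1) = 1.6094
  log(r/|z_k|) for z_k = -3: log(5/3) = 0.5108
Sum over inside zeros: 2.1203.
I(r) = log|p(0)| + (inside sum) = 1.0986 + 2.1203 = 3.2189.
Closed form (all zeros inside, monic): I(r) = n·log(r) = 2·log(5) = 3.2189. ✓

I(r) ≈ 3.2189.


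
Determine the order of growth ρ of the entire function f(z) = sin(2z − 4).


sin(w) is a linear combination of e^{iw} and e^{−iw} (or e^w, e^{−w} in the hyperbolic case), so |sin(w)| ≤ e^{|w|}. With w = 2z − 4, |w| ≤ 2|z| + 4 = 2r + 4 on |z| = r, giving M(r) ≤ e^{2r + 4}, so ρ ≤ 1. On a suitable ray (z = it for sin/cos; z = t for sinh/cosh, t real → ∞), |sin(2z − 4)| grows like e^{2|t|}/2, so ρ ≥ 1. Hence ρ = 1.
Therefore ρ = 1.

Order ρ = 1.


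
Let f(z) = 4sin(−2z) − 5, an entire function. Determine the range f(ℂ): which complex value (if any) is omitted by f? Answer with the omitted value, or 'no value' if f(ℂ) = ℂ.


Little Picard bounds the complement of f(ℂ) to at most one point.
sin is entire and surjective onto ℂ: for every w ∈ ℂ, sin(ζ) = w has a solution ζ ∈ ℂ (e.g., via the complex inverse arcsin). With ζ = −2z this gives z = ζ/(-2). Then 4·sin(−2z) takes every value in 4·ℂ = ℂ, and adding -5 is a bijection of ℂ. So f is surjective and omits no value. (Note: only on the real line is sin bounded by [−1, 1].)

Omitted value: no value.


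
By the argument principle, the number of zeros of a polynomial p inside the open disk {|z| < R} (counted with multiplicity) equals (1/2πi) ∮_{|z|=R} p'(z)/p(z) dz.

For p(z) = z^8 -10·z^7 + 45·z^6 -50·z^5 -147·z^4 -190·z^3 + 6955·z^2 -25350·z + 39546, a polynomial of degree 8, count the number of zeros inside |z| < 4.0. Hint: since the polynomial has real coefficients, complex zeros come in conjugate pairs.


The zeros of p are: (3 + 3i), (3 - 3i), (2 + 3i), (2 - 3i), (-3 + 2i), (-3 - 2i), (3 + 2i), (3 - 2i).
Their magnitudes are: 4.243, 4.243, 3.606, 3.606, 3.606, 3.606, 3.606, 3.606.
Zeros with |z| < R = 4.0: (2 + 3i), (2 - 3i), (-3 + 2i), (-3 - 2i), (3 + 2i), (3 - 2i).
Count = 6.
By the argument principle, (1/2πi) ∮_{|z|=R} p'(z)/p(z) dz equals exactly this count.

Number of zeros inside |z| < 4.0: 6.


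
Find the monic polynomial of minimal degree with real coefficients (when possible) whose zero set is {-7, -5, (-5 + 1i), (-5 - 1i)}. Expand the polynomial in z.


The polynomial is p(z) = ∏_{α ∈ S} (z − α), where S = {-7, -5, (-5 + 1i), (-5 - 1i)}.
Expanding the product yields: p(z) = z^4 + 22·z^3 + 181·z^2 + 662·z + 910.
Note conjugate pairs combine to real quadratics: (z − (-5+1i))(z − (-5−1i)) = z² + 10z + 26.
The resulting polynomial has degree 4 and real coefficients as required.

p(z) = z^4 + 22·z^3 + 181·z^2 + 662·z + 910.


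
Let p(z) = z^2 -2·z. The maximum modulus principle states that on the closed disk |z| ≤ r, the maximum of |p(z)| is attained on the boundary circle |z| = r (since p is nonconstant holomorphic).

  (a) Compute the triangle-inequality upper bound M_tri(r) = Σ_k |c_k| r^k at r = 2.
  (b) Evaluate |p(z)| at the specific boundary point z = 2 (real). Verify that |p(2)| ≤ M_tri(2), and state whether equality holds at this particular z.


Coefficients: c_0 = 0, c_1 = -2, c_2 = 1. Radius r = 2.
Part (a). Triangle bound: M_tri(r) = Σ_k |c_k| r^k
  = |0|·2^0 + |-2|·2^1 + |1|·2^2
  = 0 + 4 + 4 = 8.
This bounds M(r) := max_{|z|=r} |p(z)| from above; equality holds iff all terms c_k z^k can be made to align in phase at a single z on |z|=r.
Part (b). At z = 2 (real, on the circle |z| = r):
  p(2) = (0)·2^0 + (-2)·2^1 + (1)·2^2 = 0.
  |p(2)| = 0.
Check: |p(2)| = 0 ≤ 8 = M_tri(2). ✓ Equality does not hold at z = 2 (the coefficients have mixed signs, so the terms do not all align in phase there).

M_tri(2) = 8; |p(2)| = 0; equality at z=2: no.


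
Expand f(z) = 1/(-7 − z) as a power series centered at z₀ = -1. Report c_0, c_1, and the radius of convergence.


Let w = z − z₀, so z = z₀ + w.
Then -7 − z = -7 − (z₀ + w) = (-7 − z₀) − w = -6 − w.
f(z) = 1/(-6 − w) = (1/(-6)) · 1/(1 − w/(-6)) = Σ_{n≥0} w^n / (-6)^(n+1).
So c_n = 1/(-6)^(n+1):
  c_0 = 1/(-6)^1 = -1/6.
  c_1 = 1/(-6)^2 = 1/36.
The series is valid for |w/d| < 1, i.e. |z − z₀| < |d|.
Radius of convergence: R = |-7 − z₀| = |-6| = 6 (distance from z₀ to the singularity z = -7).

c_0 = -1/6, c_1 = 1/36; R = 6.


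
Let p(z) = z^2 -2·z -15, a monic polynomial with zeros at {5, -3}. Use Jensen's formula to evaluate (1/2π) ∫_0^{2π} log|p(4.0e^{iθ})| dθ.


Zeros: -3, 5; r = 4.0.
Inside |z| < r: -3. Outside (|z| ≥ r): 5.
p(0) = -15, so log|p(0)| = log(15) = 2.7081.
Apply Jensen: I(r) = log|p(0)| + Σ_k log(r/|z_k|), summed over zeros inside |z| < r.
  log(r/|z_k|) for z_k = -3: log(4.0/3) = 0.2877
  Outside zeros (5) contribute nothing to the Jensen sum.
Sum over inside zeros: 0.2877.
I(r) = log|p(0)| + (inside sum) = 2.7081 + 0.2877 = 2.9957.
Note: since some zeros are outside |z| ≤ r, the simplified n·log(r) form does NOT apply — only the inside zeros contribute.

I(r) ≈ 2.9957.


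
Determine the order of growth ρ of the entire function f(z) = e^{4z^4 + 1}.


|e^{4z^4 + 1}| = e^{Re(4·z^4) + 1} ≤ e^{4|z|^4 + 1} = e^{4r^4 + 1} on |z| = r, so ρ ≤ 4. Choosing z on |z|=r so that 4·z^4 is real positive (always possible by picking arg z appropriately) gives |f(z)| = e^{4r^4 + 1}, matching the bound. The additive constant 1 does not affect log log M(r) ~ 4·log r. Hence ρ = 4.
Therefore ρ = 4.

Order ρ = 4.


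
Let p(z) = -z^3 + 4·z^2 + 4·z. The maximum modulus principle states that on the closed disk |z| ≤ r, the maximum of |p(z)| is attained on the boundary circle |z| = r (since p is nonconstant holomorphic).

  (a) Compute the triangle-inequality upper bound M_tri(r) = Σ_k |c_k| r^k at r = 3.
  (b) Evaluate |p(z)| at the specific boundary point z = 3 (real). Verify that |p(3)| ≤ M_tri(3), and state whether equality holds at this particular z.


Coefficients: c_0 = 0, c_1 = 4, c_2 = 4, c_3 = -1. Radius r = 3.
Part (a). Triangle bound: M_tri(r) = Σ_k |c_k| r^k
  = |0|·3^0 + |4|·3^1 + |4|·3^2 + |-1|·3^3
  = 0 + 12 + 36 + 27 = 75.
This bounds M(r) := max_{|z|=r} |p(z)| from above; equality holds iff all terms c_k z^k can be made to align in phase at a single z on |z|=r.
Part (b). At z = 3 (real, on the circle |z| = r):
  p(3) = (0)·3^0 + (4)·3^1 + (4)·3^2 + (-1)·3^3 = 21.
  |p(3)| = 21.
Check: |p(3)| = 21 ≤ 75 = M_tri(3). ✓ Equality does not hold at z = 3 (the coefficients have mixed signs, so the terms do not all align in phase there).

M_tri(3) = 75; |p(3)| = 21; equality at z=3: no.


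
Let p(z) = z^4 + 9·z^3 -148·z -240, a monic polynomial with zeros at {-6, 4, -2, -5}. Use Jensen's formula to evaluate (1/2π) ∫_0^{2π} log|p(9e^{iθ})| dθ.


Zeros: -6, -5, -2, 4; r = 9.
Inside |z| < r: -6, -5, -2, 4. Outside (|z| ≥ r): ∅.
p(0) = -240, so log|p(0)| = log(240) = 5.4806.
Apply Jensen: I(r) = log|p(0)| + Σ_k log(r/|z_k|), summed over zeros inside |z| < r.
  log(r/|z_k|) for z_k = -6: log(9/6) = 0.4055
  log(r/|z_k|) for z_k = 4: log(9/4) = 0.8109
  log(r/|z_k|) for z_k = -2: log(9/2) = 1.5041
  log(r/|z_k|) for z_k = -5: log(9/5) = 0.5878
Sum over inside zeros: 3.3083.
I(r) = log|p(0)| + (inside sum) = 5.4806 + 3.3083 = 8.7889.
Closed form (all zeros inside, monic): I(r) = n·log(r) = 4·log(9) = 8.7889. ✓

I(r) ≈ 8.7889.


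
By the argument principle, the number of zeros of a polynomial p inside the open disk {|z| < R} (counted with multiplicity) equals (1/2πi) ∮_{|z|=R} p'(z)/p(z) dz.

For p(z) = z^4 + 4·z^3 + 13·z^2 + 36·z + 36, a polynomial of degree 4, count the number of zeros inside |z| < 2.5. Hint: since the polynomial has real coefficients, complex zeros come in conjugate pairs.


The zeros of p are: (0 + 3i), (0 - 3i), -2, -2.
Their magnitudes are: 3, 3, 2, 2.
Zeros with |z| < R = 2.5: -2, -2.
Count = 2.
By the argument principle, (1/2πi) ∮_{|z|=R} p'(z)/p(z) dz equals exactly this count.

Number of zeros inside |z| < 2.5: 2.


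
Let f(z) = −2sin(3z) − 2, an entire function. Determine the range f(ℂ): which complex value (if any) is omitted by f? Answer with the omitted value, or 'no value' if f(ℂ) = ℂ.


Little Picard bounds the complement of f(ℂ) to at most one point.
sin is entire and surjective onto ℂ: for every w ∈ ℂ, sin(ζ) = w has a solution ζ ∈ ℂ (e.g., via the complex inverse arcsin). With ζ = 3z this gives z = ζ/(3). Then -2·sin(3z) takes every value in -2·ℂ = ℂ, and adding -2 is a bijection of ℂ. So f is surjective and omits no value. (Note: only on the real line is sin bounded by [−1, 1].)

Omitted value: no value.


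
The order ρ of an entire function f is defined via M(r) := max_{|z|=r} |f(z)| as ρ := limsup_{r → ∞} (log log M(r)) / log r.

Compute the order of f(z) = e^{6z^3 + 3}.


|e^{6z^3 + 3}| = e^{Re(6·z^3) + 3} ≤ e^{6|z|^3 + 3} = e^{6r^3 + 3} on |z| = r, so ρ ≤ 3. Choosing z on |z|=r so that 6·z^3 is real positive (always possible by picking arg z appropriately) gives |f(z)| = e^{6r^3 + 3}, matching the bound. The additive constant 3 does not affect log log M(r) ~ 3·log r. Hence ρ = 3.
Therefore ρ = 3.

Order ρ = 3.


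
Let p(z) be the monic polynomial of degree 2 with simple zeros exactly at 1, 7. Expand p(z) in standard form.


The polynomial is p(z) = ∏_{α ∈ S} (z − α), where S = {1, 7}.
Expanding the product yields: p(z) = z^2 -8·z + 7.
The resulting polynomial has degree 2 and real coefficients as required.

p(z) = z^2 -8·z + 7.


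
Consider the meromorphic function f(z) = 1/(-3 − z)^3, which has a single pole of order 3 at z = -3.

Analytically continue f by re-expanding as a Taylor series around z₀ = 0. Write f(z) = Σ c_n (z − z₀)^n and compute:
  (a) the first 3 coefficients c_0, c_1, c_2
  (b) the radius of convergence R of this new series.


Let w = z − z₀, so z = z₀ + w.
Then -3 − z = -3 − (z₀ + w) = (-3 − z₀) − w = -3 − w.
f(z) = 1/(-3 − w)^3 = (1/(-3)^3) · (1 − w/(-3))^{−3}.
By the binomial series (1−u)^{−3} = Σ_{n≥0} C(n+2, 2) u^n for |u|<1, with u = w/(-3):
  c_n = C(n+2, 2) / (-3)^(n+3).
  c_0 = 1/(-3)^3 = -1/27.
  c_1 = 3/(-3)^4 = 1/27.
  c_2 = 6/(-3)^5 = -2/81.
The series is valid for |w/d| < 1, i.e. |z − z₀| < |d|.
Radius of convergence: R = |-3 − z₀| = |-3| = 3 (distance from z₀ to the singularity z = -3).

c_0 = -1/27, c_1 = 1/27, c_2 = -2/81; R = 3.


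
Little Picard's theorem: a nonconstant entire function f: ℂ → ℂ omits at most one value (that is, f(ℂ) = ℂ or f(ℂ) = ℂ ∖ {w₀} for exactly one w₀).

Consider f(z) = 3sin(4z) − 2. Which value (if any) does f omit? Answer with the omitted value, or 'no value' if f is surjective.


Little Picard bounds the complement of f(ℂ) to at most one point.
sin is entire and surjective onto ℂ: for every w ∈ ℂ, sin(ζ) = w has a solution ζ ∈ ℂ (e.g., via the complex inverse arcsin). With ζ = 4z this gives z = ζ/(4). Then 3·sin(4z) takes every value in 3·ℂ = ℂ, and adding -2 is a bijection of ℂ. So f is surjective and omits no value. (Note: only on the real line is sin bounded by [−1, 1].)

Omitted value: no value.


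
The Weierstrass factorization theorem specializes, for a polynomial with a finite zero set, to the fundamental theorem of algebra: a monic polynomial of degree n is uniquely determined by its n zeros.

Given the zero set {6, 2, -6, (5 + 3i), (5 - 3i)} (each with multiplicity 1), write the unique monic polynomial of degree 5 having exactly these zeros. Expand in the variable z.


The polynomial is p(z) = ∏_{α ∈ S} (z − α), where S = {6, 2, -6, (5 + 3i), (5 - 3i)}.
Expanding the product yields: p(z) = z^5 -12·z^4 + 18·z^3 + 364·z^2 -1944·z + 2448.
Note conjugate pairs combine to real quadratics: (z − (5+3i))(z − (5−3i)) = z² − 10z + 34.
The resulting polynomial has degree 5 and real coefficients as required.

p(z) = z^5 -12·z^4 + 18·z^3 + 364·z^2 -1944·z + 2448.


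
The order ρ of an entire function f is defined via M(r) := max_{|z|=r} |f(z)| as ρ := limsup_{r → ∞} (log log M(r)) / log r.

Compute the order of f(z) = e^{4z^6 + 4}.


|e^{4z^6 + 4}| = e^{Re(4·z^6) + 4} ≤ e^{4|z|^6 + 4} = e^{4r^6 + 4} on |z| = r, so ρ ≤ 6. Choosing z on |z|=r so that 4·z^6 is real positive (always possible by picking arg z appropriately) gives |f(z)| = e^{4r^6 + 4}, matching the bound. The additive constant 4 does not affect log log M(r) ~ 6·log r. Hence ρ = 6.
Therefore ρ = 6.

Order ρ = 6.


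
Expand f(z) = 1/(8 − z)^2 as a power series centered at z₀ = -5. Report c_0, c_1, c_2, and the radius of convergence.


Let w = z − z₀, so z = z₀ + w.
Then 8 − z = 8 − (z₀ + w) = (8 − z₀) − w = 13 − w.
f(z) = 1/(13 − w)^2 = (1/(13)^2) · (1 − w/(13))^{−2}.
By the binomial series (1−u)^{−2} = Σ_{n≥0} C(n+1, 1) u^n for |u|<1, with u = w/(13):
  c_n = C(n+1, 1) / (13)^(n+2).
  c_0 = 1/(13)^2 = 1/169.
  c_1 = 2/(13)^3 = 2/2197.
  c_2 = 3/(13)^4 = 3/28561.
The series is valid for |w/d| < 1, i.e. |z − z₀| < |d|.
Radius of convergence: R = |8 − z₀| = |13| = 13 (distance from z₀ to the singularity z = 8).

c_0 = 1/169, c_1 = 2/2197, c_2 = 3/28561; R = 13.


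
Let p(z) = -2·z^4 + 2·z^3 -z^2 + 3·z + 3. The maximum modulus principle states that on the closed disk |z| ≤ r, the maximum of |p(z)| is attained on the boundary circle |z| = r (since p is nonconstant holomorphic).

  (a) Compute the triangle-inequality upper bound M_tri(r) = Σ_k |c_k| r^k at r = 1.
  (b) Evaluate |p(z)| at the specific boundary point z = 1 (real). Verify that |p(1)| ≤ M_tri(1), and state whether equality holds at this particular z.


Coefficients: c_0 = 3, c_1 = 3, c_2 = -1, c_3 = 2, c_4 = -2. Radius r = 1.
Part (a). Triangle bound: M_tri(r) = Σ_k |c_k| r^k
  = |3|·1^0 + |3|·1^1 + |-1|·1^2 + |2|·1^3 + |-2|·1^4
  = 3 + 3 + 1 + 2 + 2 = 11.
This bounds M(r) := max_{|z|=r} |p(z)| from above; equality holds iff all terms c_k z^k can be made to align in phase at a single z on |z|=r.
Part (b). At z = 1 (real, on the circle |z| = r):
  p(1) = (3)·1^0 + (3)·1^1 + (-1)·1^2 + (2)·1^3 + (-2)·1^4 = 5.
  |p(1)| = 5.
Check: |p(1)| = 5 ≤ 11 = M_tri(1). ✓ Equality does not hold at z = 1 (the coefficients have mixed signs, so the terms do not all align in phase there).

M_tri(1) = 11; |p(1)| = 5; equality at z=1: no.


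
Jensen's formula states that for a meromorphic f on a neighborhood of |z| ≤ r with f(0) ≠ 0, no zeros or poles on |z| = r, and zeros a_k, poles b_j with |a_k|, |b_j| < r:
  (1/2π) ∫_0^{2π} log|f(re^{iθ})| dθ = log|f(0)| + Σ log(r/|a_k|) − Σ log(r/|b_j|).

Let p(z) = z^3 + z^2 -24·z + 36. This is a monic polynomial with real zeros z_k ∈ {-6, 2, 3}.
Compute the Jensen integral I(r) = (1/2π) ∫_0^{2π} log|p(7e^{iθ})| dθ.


Zeros: -6, 2, 3; r = 7.
Inside |z| < r: -6, 2, 3. Outside (|z| ≥ r): ∅.
p(0) = 36, so log|p(0)| = log(36) = 3.5835.
Apply Jensen: I(r) = log|p(0)| + Σ_k log(r/|z_k|), summed over zeros inside |z| < r.
  log(r/|z_k|) for z_k = -6: log(7/6) = 0.1542
  log(r/|z_k|) for z_k = 2: log(7/2) = 1.2528
  log(r/|z_k|) for z_k = 3: log(7/3) = 0.8473
Sum over inside zeros: 2.2542.
I(r) = log|p(0)| + (inside sum) = 3.5835 + 2.2542 = 5.8377.
Closed form (all zeros inside, monic): I(r) = n·log(r) = 3·log(7) = 5.8377. ✓

I(r) ≈ 5.8377.


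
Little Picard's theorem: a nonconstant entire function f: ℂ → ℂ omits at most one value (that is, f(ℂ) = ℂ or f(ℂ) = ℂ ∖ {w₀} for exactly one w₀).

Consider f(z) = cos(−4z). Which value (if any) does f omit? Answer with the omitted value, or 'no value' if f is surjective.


Little Picard bounds the complement of f(ℂ) to at most one point.
cos is entire and surjective onto ℂ: for every w ∈ ℂ, cos(ζ) = w has a solution ζ ∈ ℂ (e.g., via the complex inverse arccos). With ζ = −4z this gives z = ζ/(-4). Then 1·cos(−4z) takes every value in 1·ℂ = ℂ, and adding 0 is a bijection of ℂ. So f is surjective and omits no value. (Note: only on the real line is cos bounded by [−1, 1].)

Omitted value: no value.


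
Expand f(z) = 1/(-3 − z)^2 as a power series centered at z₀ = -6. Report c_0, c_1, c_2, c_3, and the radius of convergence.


Let w = z − z₀, so z = z₀ + w.
Then -3 − z = -3 − (z₀ + w) = (-3 − z₀) − w = 3 − w.
f(z) = 1/(3 − w)^2 = (1/(3)^2) · (1 − w/(3))^{−2}.
By the binomial series (1−u)^{−2} = Σ_{n≥0} C(n+1, 1) u^n for |u|<1, with u = w/(3):
  c_n = C(n+1, 1) / (3)^(n+2).
  c_0 = 1/(3)^2 = 1/9.
  c_1 = 2/(3)^3 = 2/27.
  c_2 = 3/(3)^4 = 1/27.
  c_3 = 4/(3)^5 = 4/243.
The series is valid for |w/d| < 1, i.e. |z − z₀| < |d|.
Radius of convergence: R = |-3 − z₀| = |3| = 3 (distance from z₀ to the singularity z = -3).

c_0 = 1/9, c_1 = 2/27, c_2 = 1/27, c_3 = 4/243; R = 3.


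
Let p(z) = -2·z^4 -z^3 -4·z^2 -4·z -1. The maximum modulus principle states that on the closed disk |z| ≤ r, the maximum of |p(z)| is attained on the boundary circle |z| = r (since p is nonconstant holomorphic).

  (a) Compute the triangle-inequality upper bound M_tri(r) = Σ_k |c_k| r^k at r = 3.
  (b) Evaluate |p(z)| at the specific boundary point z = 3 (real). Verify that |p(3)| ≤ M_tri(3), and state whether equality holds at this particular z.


Coefficients: c_0 = -1, c_1 = -4, c_2 = -4, c_3 = -1, c_4 = -2. Radius r = 3.
Part (a). Triangle bound: M_tri(r) = Σ_k |c_k| r^k
  = |-1|·3^0 + |-4|·3^1 + |-4|·3^2 + |-1|·3^3 + |-2|·3^4
  = 1 + 12 + 36 + 27 + 162 = 238.
This bounds M(r) := max_{|z|=r} |p(z)| from above; equality holds iff all terms c_k z^k can be made to align in phase at a single z on |z|=r.
Part (b). At z = 3 (real, on the circle |z| = r):
  p(3) = (-1)·3^0 + (-4)·3^1 + (-4)·3^2 + (-1)·3^3 + (-2)·3^4 = -238.
  |p(3)| = 238.
Since all nonzero coefficients share the same sign, |p(3)| = 238 = M_tri(3); the triangle bound is attained at z = 3, so in fact M(r) = 238.

M_tri(3) = 238; |p(3)| = 238; equality at z=3: yes.


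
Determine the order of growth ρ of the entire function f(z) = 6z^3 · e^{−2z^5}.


M(r) = max_{|z|=r} |6|·|z|^3·|e^{−2z^5}| = 6·r^3 · e^{2r^5} (the factors attain their maxima compatibly on |z|=r). Then log M(r) = log 6 + 3·log r + 2r^5, dominated by the last term, so log log M(r) ~ 5·log r. The polynomial factor 6z^3 contributes only a log r term and does not affect the order. ρ = 5.
Therefore ρ = 5.

Order ρ = 5.


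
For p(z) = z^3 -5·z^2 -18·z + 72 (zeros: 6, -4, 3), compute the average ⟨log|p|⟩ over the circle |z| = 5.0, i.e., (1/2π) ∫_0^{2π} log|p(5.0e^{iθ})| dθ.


Zeros: -4, 3, 6; r = 5.0.
Inside |z| < r: -4, 3. Outside (|z| ≥ r): 6.
p(0) = 72, so log|p(0)| = log(72) = 4.2767.
Apply Jensen: I(r) = log|p(0)| + Σ_k log(r/|z_k|), summed over zeros inside |z| < r.
  log(r/|z_k|) for z_k = -4: log(5.0/4) = 0.2231
  log(r/|z_k|) for z_k = 3: log(5.0/3) = 0.5108
  Outside zeros (6) contribute nothing to the Jensen sum.
Sum over inside zeros: 0.7340.
I(r) = log|p(0)| + (inside sum) = 4.2767 + 0.7340 = 5.0106.
Note: since some zeros are outside |z| ≤ r, the simplified n·log(r) form does NOT apply — only the inside zeros contribute.

I(r) ≈ 5.0106.


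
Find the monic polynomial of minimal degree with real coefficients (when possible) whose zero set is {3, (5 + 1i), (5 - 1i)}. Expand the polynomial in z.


The polynomial is p(z) = ∏_{α ∈ S} (z − α), where S = {3, (5 + 1i), (5 - 1i)}.
Expanding the product yields: p(z) = z^3 -13·z^2 + 56·z -78.
Note conjugate pairs combine to real quadratics: (z − (5+1i))(z − (5−1i)) = z² − 10z + 26.
The resulting polynomial has degree 3 and real coefficients as required.

p(z) = z^3 -13·z^2 + 56·z -78.


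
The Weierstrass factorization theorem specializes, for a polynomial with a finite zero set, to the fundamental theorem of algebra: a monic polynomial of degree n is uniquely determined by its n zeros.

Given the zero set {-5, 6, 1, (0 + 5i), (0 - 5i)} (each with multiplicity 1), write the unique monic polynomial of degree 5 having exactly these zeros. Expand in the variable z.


The polynomial is p(z) = ∏_{α ∈ S} (z − α), where S = {-5, 6, 1, (0 + 5i), (0 - 5i)}.
Expanding the product yields: p(z) = z^5 -2·z^4 -4·z^3 -20·z^2 -725·z + 750.
Note conjugate pairs combine to real quadratics: (z − (0+5i))(z − (0−5i)) = z² + 25.
The resulting polynomial has degree 5 and real coefficients as required.

p(z) = z^5 -2·z^4 -4·z^3 -20·z^2 -725·z + 750.


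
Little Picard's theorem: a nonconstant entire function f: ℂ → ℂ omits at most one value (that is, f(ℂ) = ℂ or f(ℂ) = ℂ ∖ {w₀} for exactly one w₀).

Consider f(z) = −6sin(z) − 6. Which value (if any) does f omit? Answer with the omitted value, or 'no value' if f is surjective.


Little Picard bounds the complement of f(ℂ) to at most one point.
sin is entire and surjective onto ℂ: for every w ∈ ℂ, sin(ζ) = w has a solution ζ ∈ ℂ (e.g., via the complex inverse arcsin). With ζ = z this gives z = ζ/(1). Then -6·sin(z) takes every value in -6·ℂ = ℂ, and adding -6 is a bijection of ℂ. So f is surjective and omits no value. (Note: only on the real line is sin bounded by [−1, 1].)

Omitted value: no value.


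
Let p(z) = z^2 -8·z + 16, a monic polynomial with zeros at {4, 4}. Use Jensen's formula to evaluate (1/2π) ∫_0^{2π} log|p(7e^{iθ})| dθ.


Zeros: 4, 4; r = 7.
Inside |z| < r: 4, 4. Outside (|z| ≥ r): ∅.
p(0) = 16, so log|p(0)| = log(16) = 2.7726.
Apply Jensen: I(r) = log|p(0)| + Σ_k log(r/|z_k|), summed over zeros inside |z| < r.
  log(r/|z_k|) for z_k = 4: log(7/4) = 0.5596
  log(r/|z_k|) for z_k = 4: log(7/4) = 0.5596
Sum over inside zeros: 1.1192.
I(r) = log|p(0)| + (inside sum) = 2.7726 + 1.1192 = 3.8918.
Closed form (all zeros inside, monic): I(r) = n·log(r) = 2·log(7) = 3.8918. ✓

I(r) ≈ 3.8918.


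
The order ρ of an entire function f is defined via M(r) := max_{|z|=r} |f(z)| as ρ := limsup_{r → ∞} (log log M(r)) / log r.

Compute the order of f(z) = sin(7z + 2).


sin(w) is a linear combination of e^{iw} and e^{−iw} (or e^w, e^{−w} in the hyperbolic case), so |sin(w)| ≤ e^{|w|}. With w = 7z + 2, |w| ≤ 7|z| + 2 = 7r + 2 on |z| = r, giving M(r) ≤ e^{7r + 2}, so ρ ≤ 1. On a suitable ray (z = it for sin/cos; z = t for sinh/cosh, t real → ∞), |sin(7z + 2)| grows like e^{7|t|}/2, so ρ ≥ 1. Hence ρ = 1.
Therefore ρ = 1.

Order ρ = 1.


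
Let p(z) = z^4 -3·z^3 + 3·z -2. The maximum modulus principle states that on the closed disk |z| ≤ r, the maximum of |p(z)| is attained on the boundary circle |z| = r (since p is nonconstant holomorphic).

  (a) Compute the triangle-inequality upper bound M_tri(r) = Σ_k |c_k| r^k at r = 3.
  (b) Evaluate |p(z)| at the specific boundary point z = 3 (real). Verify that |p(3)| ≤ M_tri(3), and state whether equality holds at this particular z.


Coefficients: c_0 = -2, c_1 = 3, c_2 = 0, c_3 = -3, c_4 = 1. Radius r = 3.
Part (a). Triangle bound: M_tri(r) = Σ_k |c_k| r^k
  = |-2|·3^0 + |3|·3^1 + |0|·3^2 + |-3|·3^3 + |1|·3^4
  = 2 + 9 + 0 + 81 + 81 = 173.
This bounds M(r) := max_{|z|=r} |p(z)| from above; equality holds iff all terms c_k z^k can be made to align in phase at a single z on |z|=r.
Part (b). At z = 3 (real, on the circle |z| = r):
  p(3) = (-2)·3^0 + (3)·3^1 + (0)·3^2 + (-3)·3^3 + (1)·3^4 = 7.
  |p(3)| = 7.
Check: |p(3)| = 7 ≤ 173 = M_tri(3). ✓ Equality does not hold at z = 3 (the coefficients have mixed signs, so the terms do not all align in phase there).

M_tri(3) = 173; |p(3)| = 7; equality at z=3: no.


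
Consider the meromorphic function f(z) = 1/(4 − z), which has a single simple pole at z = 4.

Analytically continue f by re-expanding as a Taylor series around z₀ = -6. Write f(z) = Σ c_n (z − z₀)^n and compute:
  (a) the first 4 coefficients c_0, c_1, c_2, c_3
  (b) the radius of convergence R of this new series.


Let w = z − z₀, so z = z₀ + w.
Then 4 − z = 4 − (z₀ + w) = (4 − z₀) − w = 10 − w.
f(z) = 1/(10 − w) = (1/(10)) · 1/(1 − w/(10)) = Σ_{n≥0} w^n / (10)^(n+1).
So c_n = 1/(10)^(n+1):
  c_0 = 1/(10)^1 = 1/10.
  c_1 = 1/(10)^2 = 1/100.
  c_2 = 1/(10)^3 = 1/1000.
  c_3 = 1/(10)^4 = 1/10000.
The series is valid for |w/d| < 1, i.e. |z − z₀| < |d|.
Radius of convergence: R = |4 − z₀| = |10| = 10 (distance from z₀ to the singularity z = 4).

c_0 = 1/10, c_1 = 1/100, c_2 = 1/1000, c_3 = 1/10000; R = 10.


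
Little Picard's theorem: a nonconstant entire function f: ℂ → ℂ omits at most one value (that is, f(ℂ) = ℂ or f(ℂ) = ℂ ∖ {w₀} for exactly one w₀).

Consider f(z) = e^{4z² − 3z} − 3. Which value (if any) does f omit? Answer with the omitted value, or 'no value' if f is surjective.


Little Picard bounds the complement of f(ℂ) to at most one point.
The exponent g(z) = 4z² − 3z is a nonconstant polynomial, hence surjective onto ℂ. So e^{g(z)} takes every value in {e^w : w ∈ ℂ} = ℂ ∖ {0}. Adding -3 shifts the range to ℂ ∖ {-3}. f omits exactly -3.

Omitted value: -3.


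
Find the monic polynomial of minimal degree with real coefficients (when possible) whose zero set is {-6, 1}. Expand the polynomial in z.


The polynomial is p(z) = ∏_{α ∈ S} (z − α), where S = {-6, 1}.
Expanding the product yields: p(z) = z^2 + 5·z -6.
The resulting polynomial has degree 2 and real coefficients as required.

p(z) = z^2 + 5·z -6.


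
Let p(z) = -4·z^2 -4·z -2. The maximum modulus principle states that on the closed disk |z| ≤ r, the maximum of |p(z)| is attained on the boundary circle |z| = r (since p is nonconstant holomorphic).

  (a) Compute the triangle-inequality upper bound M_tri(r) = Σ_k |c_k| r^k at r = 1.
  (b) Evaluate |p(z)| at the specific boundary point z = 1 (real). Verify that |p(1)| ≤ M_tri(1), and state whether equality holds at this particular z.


Coefficients: c_0 = -2, c_1 = -4, c_2 = -4. Radius r = 1.
Part (a). Triangle bound: M_tri(r) = Σ_k |c_k| r^k
  = |-2|·1^0 + |-4|·1^1 + |-4|·1^2
  = 2 + 4 + 4 = 10.
This bounds M(r) := max_{|z|=r} |p(z)| from above; equality holds iff all terms c_k z^k can be made to align in phase at a single z on |z|=r.
Part (b). At z = 1 (real, on the circle |z| = r):
  p(1) = (-2)·1^0 + (-4)·1^1 + (-4)·1^2 = -10.
  |p(1)| = 10.
Since all nonzero coefficients share the same sign, |p(1)| = 10 = M_tri(1); the triangle bound is attained at z = 1, so in fact M(r) = 10.

M_tri(1) = 10; |p(1)| = 10; equality at z=1: yes.


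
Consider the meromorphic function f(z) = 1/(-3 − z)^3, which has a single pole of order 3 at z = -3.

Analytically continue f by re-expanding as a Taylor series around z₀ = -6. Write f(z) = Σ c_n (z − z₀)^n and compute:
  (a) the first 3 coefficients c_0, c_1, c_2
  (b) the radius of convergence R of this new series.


Let w = z − z₀, so z = z₀ + w.
Then -3 − z = -3 − (z₀ + w) = (-3 − z₀) − w = 3 − w.
f(z) = 1/(3 − w)^3 = (1/(3)^3) · (1 − w/(3))^{−3}.
By the binomial series (1−u)^{−3} = Σ_{n≥0} C(n+2, 2) u^n for |u|<1, with u = w/(3):
  c_n = C(n+2, 2) / (3)^(n+3).
  c_0 = 1/(3)^3 = 1/27.
  c_1 = 3/(3)^4 = 1/27.
  c_2 = 6/(3)^5 = 2/81.
The series is valid for |w/d| < 1, i.e. |z − z₀| < |d|.
Radius of convergence: R = |-3 − z₀| = |3| = 3 (distance from z₀ to the singularity z = -3).

c_0 = 1/27, c_1 = 1/27, c_2 = 2/81; R = 3.


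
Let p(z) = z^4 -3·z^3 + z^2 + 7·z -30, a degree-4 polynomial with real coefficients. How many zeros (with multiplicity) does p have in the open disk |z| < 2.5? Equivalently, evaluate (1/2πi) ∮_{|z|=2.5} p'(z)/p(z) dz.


The zeros of p are: -2, 3, (1 + 2i), (1 - 2i).
Their magnitudes are: 2, 3, 2.236, 2.236.
Zeros with |z| < R = 2.5: -2, (1 + 2i), (1 - 2i).
Count = 3.
By the argument principle, (1/2πi) ∮_{|z|=R} p'(z)/p(z) dz equals exactly this count.

Number of zeros inside |z| < 2.5: 3.


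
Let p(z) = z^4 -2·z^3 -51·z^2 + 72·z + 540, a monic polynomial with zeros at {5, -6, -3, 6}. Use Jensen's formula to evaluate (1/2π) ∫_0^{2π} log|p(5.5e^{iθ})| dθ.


Zeros: -6, -3, 5, 6; r = 5.5.
Inside |z| < r: -3, 5. Outside (|z| ≥ r): -6, 6.
p(0) = 540, so log|p(0)| = log(540) = 6.2916.
Apply Jensen: I(r) = log|p(0)| + Σ_k log(r/|z_k|), summed over zeros inside |z| < r.
  log(r/|z_k|) for z_k = 5: log(5.5/5) = 0.0953
  log(r/|z_k|) for z_k = -3: log(5.5/3) = 0.6061
  Outside zeros (-6, 6) contribute nothing to the Jensen sum.
Sum over inside zeros: 0.7014.
I(r) = log|p(0)| + (inside sum) = 6.2916 + 0.7014 = 6.9930.
Note: since some zeros are outside |z| ≤ r, the simplified n·log(r) form does NOT apply — only the inside zeros contribute.

I(r) ≈ 6.9930.


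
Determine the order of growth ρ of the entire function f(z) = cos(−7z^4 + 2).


Write cos(w) = (e^{iw} ± e^{−iw})/(2 or 2i), so |cos(w)| ≤ e^{|w|}. With w = −7z^4 + 2, |w| ≤ 7r^4 + 2 on |z|=r, giving M(r) ≤ e^{7r^4 + 2} and ρ ≤ 4. For the lower bound, choose z on |z|=r with -7z^4 purely imaginary of modulus 7r^4; then |cos(−7z^4 + 2)| grows like e^{7r^4}/2, so ρ ≥ 4. Hence ρ = 4.
Therefore ρ = 4.

Order ρ = 4.


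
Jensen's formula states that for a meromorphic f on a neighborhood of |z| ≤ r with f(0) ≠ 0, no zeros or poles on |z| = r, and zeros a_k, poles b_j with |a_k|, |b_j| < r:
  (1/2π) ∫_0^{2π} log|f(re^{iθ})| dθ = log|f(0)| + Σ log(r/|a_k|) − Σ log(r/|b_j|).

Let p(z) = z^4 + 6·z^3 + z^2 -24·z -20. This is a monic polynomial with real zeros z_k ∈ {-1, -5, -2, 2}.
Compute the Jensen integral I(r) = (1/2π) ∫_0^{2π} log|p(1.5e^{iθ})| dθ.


Zeros: -5, -2, -1, 2; r = 1.5.
Inside |z| < r: -1. Outside (|z| ≥ r): -5, -2, 2.
p(0) = -20, so log|p(0)| = log(20) = 2.9957.
Apply Jensen: I(r) = log|p(0)| + Σ_k log(r/|z_k|), summed over zeros inside |z| < r.
  log(r/|z_k|) for z_k = -1: log(1.5/1) = 0.4055
  Outside zeros (-5, -2, 2) contribute nothing to the Jensen sum.
Sum over inside zeros: 0.4055.
I(r) = log|p(0)| + (inside sum) = 2.9957 + 0.4055 = 3.4012.
Note: since some zeros are outside |z| ≤ r, the simplified n·log(r) form does NOT apply — only the inside zeros contribute.

I(r) ≈ 3.4012.


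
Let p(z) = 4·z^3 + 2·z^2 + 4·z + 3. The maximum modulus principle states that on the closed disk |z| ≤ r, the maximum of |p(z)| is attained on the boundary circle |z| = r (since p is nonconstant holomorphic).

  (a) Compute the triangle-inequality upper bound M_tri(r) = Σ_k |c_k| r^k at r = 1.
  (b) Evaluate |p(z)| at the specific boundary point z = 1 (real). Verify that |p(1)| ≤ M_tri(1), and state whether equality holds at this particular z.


Coefficients: c_0 = 3, c_1 = 4, c_2 = 2, c_3 = 4. Radius r = 1.
Part (a). Triangle bound: M_tri(r) = Σ_k |c_k| r^k
  = |3|·1^0 + |4|·1^1 + |2|·1^2 + |4|·1^3
  = 3 + 4 + 2 + 4 = 13.
This bounds M(r) := max_{|z|=r} |p(z)| from above; equality holds iff all terms c_k z^k can be made to align in phase at a single z on |z|=r.
Part (b). At z = 1 (real, on the circle |z| = r):
  p(1) = (3)·1^0 + (4)·1^1 + (2)·1^2 + (4)·1^3 = 13.
  |p(1)| = 13.
Since all nonzero coefficients share the same sign, |p(1)| = 13 = M_tri(1); the triangle bound is attained at z = 1, so in fact M(r) = 13.

M_tri(1) = 13; |p(1)| = 13; equality at z=1: yes.


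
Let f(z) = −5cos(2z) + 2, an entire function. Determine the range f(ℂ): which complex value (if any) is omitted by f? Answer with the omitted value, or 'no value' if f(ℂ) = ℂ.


Little Picard bounds the complement of f(ℂ) to at most one point.
cos is entire and surjective onto ℂ: for every w ∈ ℂ, cos(ζ) = w has a solution ζ ∈ ℂ (e.g., via the complex inverse arccos). With ζ = 2z this gives z = ζ/(2). Then -5·cos(2z) takes every value in -5·ℂ = ℂ, and adding 2 is a bijection of ℂ. So f is surjective and omits no value. (Note: only on the real line is cos bounded by [−1, 1].)

Omitted value: no value.


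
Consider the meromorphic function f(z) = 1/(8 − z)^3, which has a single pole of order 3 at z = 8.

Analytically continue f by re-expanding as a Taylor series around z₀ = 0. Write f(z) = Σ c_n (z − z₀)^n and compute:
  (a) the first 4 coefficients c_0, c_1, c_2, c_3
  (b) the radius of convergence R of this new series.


Let w = z − z₀, so z = z₀ + w.
Then 8 − z = 8 − (z₀ + w) = (8 − z₀) − w = 8 − w.
f(z) = 1/(8 − w)^3 = (1/(8)^3) · (1 − w/(8))^{−3}.
By the binomial series (1−u)^{−3} = Σ_{n≥0} C(n+2, 2) u^n for |u|<1, with u = w/(8):
  c_n = C(n+2, 2) / (8)^(n+3).
  c_0 = 1/(8)^3 = 1/512.
  c_1 = 3/(8)^4 = 3/4096.
  c_2 = 6/(8)^5 = 3/16384.
  c_3 = 10/(8)^6 = 5/131072.
The series is valid for |w/d| < 1, i.e. |z − z₀| < |d|.
Radius of convergence: R = |8 − z₀| = |8| = 8 (distance from z₀ to the singularity z = 8).

c_0 = 1/512, c_1 = 3/4096, c_2 = 3/16384, c_3 = 5/131072; R = 8.


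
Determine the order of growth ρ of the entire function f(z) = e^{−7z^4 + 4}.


|e^{−7z^4 + 4}| = e^{Re(-7·z^4) + 4} ≤ e^{7|z|^4 + 4} = e^{7r^4 + 4} on |z| = r, so ρ ≤ 4. Choosing z on |z|=r so that -7·z^4 is real positive (always possible by picking arg z appropriately) gives |f(z)| = e^{7r^4 + 4}, matching the bound. The additive constant 4 does not affect log log M(r) ~ 4·log r. Hence ρ = 4.
Therefore ρ = 4.

Order ρ = 4.


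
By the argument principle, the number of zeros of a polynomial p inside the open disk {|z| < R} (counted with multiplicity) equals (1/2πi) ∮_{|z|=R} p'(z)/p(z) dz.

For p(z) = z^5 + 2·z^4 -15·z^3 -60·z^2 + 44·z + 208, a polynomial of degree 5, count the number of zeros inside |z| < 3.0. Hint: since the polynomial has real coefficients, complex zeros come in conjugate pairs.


The zeros of p are: (-3 + 2i), (-3 - 2i), -2, 4, 2.
Their magnitudes are: 3.606, 3.606, 2, 4, 2.
Zeros with |z| < R = 3.0: -2, 2.
Count = 2.
By the argument principle, (1/2πi) ∮_{|z|=R} p'(z)/p(z) dz equals exactly this count.

Number of zeros inside |z| < 3.0: 2.
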